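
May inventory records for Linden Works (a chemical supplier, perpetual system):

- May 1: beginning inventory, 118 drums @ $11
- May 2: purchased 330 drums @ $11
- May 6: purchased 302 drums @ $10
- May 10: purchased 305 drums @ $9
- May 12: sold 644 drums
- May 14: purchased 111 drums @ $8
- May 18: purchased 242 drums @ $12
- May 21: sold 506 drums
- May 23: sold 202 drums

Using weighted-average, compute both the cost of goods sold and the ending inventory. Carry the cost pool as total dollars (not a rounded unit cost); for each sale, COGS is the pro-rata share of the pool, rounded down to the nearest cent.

COGS = $13,901.71; ending inventory = $583.29

After May 1: 118 on hand, pool $1,298.00 (≈ $11.0000 each)
After May 2: 448 on hand, pool $4,928.00 (≈ $11.0000 each)
After May 6: 750 on hand, pool $7,948.00 (≈ $10.5973 each)
After May 10: 1055 on hand, pool $10,693.00 (≈ $10.1355 each)
May 12, sell 644: 644/1055 × $10,693.00 → $6,527.29
After May 14: 522 on hand, pool $5,053.71 (≈ $9.6814 each)
After May 18: 764 on hand, pool $7,957.71 (≈ $10.4159 each)
May 21, sell 506: 506/764 × $7,957.71 → $5,270.42
May 23, sell 202: 202/258 × $2,687.29 → $2,104.00
Total COGS = $6,527.29 + $5,270.42 + $2,104.00 = $13,901.71
Ending inventory (cost pool remaining) = $583.29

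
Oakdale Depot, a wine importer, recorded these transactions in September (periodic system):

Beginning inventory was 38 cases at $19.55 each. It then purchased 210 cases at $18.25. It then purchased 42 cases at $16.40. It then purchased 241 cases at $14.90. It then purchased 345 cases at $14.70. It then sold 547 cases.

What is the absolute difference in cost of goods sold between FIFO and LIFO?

FIFO COGS: 38 @ $19.55 + 210 @ $18.25 + 42 @ $16.40 + 241 @ $14.90 + 16 @ $14.70 = $9,090.30
LIFO COGS: 345 @ $14.70 + 202 @ $14.90 = $8,081.30
Difference = |$9,090.30 − $8,081.30| = $1,009.00

$1,009.00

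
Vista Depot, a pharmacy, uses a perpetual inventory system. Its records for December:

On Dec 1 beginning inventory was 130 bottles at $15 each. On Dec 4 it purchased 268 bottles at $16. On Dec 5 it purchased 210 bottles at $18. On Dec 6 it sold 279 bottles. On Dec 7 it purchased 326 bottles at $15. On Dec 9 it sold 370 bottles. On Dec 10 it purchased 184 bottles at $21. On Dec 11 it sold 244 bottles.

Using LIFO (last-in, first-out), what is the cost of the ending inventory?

Ending inventory = $3,470

Dec 6, 279 sold [LIFO — newest first]: 210 @ $18 + 69 @ $16 = $4,884
Dec 9, 370 sold [LIFO — newest first]: 326 @ $15 + 44 @ $16 = $5,594
Dec 11, 244 sold [LIFO — newest first]: 184 @ $21 + 60 @ $16 = $4,824
Total COGS = $4,884 + $5,594 + $4,824 = $15,302
Ending inventory: 130 @ $15 + 95 @ $16 = $3,470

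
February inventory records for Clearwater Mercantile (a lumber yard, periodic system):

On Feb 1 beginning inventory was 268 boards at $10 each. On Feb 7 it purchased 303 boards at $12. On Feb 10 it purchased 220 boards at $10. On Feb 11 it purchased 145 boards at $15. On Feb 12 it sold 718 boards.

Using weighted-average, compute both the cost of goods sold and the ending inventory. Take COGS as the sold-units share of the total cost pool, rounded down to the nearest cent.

COGS = $8,201.00; ending inventory = $2,490.00

Feb 12, sell 718: 718/936 × $10,691.00 → $8,201.00
Ending inventory (cost pool remaining) = $2,490.00
Check: goods available $10,691.00 = COGS $8,201.00 + ending $2,490.00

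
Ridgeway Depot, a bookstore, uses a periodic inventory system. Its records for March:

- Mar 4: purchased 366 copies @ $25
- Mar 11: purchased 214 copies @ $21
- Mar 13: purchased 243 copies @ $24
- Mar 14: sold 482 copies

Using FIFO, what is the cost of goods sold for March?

COGS = $11,586

Mar 14, 482 sold [FIFO — oldest first]: 366 @ $25 + 116 @ $21 = $11,586
Ending inventory: 98 @ $21 + 243 @ $24 = $7,890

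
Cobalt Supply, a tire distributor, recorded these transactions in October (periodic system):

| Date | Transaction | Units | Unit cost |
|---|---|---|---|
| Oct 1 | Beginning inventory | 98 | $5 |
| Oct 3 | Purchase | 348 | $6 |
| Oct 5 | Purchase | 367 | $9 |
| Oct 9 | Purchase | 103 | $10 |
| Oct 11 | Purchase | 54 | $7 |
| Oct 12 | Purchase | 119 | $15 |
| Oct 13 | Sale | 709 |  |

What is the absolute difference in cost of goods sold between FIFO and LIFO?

FIFO COGS: 98 @ $5 + 348 @ $6 + 263 @ $9 = $4,945
LIFO COGS: 119 @ $15 + 54 @ $7 + 103 @ $10 + 367 @ $9 + 66 @ $6 = $6,892
Difference = |$4,945 − $6,892| = $1,947

$1,947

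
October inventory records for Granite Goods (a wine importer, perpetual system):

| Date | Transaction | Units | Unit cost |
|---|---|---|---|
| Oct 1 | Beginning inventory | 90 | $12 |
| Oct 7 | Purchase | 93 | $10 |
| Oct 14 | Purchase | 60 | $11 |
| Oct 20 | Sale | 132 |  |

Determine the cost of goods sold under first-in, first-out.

Oct 20, 132 sold [FIFO — oldest first]: 90 @ $12 + 42 @ $10 = $1,500
Ending inventory: 51 @ $10 + 60 @ $11 = $1,170
Check: goods available $2,670 = COGS $1,500 + ending $1,170

COGS = $1,500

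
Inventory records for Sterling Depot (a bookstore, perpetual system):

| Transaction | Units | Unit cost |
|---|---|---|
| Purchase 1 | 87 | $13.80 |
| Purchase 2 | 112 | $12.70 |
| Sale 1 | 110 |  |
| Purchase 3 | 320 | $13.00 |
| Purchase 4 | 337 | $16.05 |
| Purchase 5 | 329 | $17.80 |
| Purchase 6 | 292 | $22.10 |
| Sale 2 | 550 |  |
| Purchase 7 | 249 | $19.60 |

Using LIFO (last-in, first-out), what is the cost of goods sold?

Sale 1 (110) [LIFO — newest first]: 110 @ $12.70 = $1,397.00
Sale 2 (550) [LIFO — newest first]: 292 @ $22.10 + 258 @ $17.80 = $11,045.60
Total COGS = $1,397.00 + $11,045.60 = $12,442.60
Ending inventory: 87 @ $13.80 + 2 @ $12.70 + 320 @ $13.00 + 337 @ $16.05 + 71 @ $17.80 + 249 @ $19.60 = $16,939.05
Check: goods available $29,381.65 = COGS $12,442.60 + ending $16,939.05

COGS = $12,442.60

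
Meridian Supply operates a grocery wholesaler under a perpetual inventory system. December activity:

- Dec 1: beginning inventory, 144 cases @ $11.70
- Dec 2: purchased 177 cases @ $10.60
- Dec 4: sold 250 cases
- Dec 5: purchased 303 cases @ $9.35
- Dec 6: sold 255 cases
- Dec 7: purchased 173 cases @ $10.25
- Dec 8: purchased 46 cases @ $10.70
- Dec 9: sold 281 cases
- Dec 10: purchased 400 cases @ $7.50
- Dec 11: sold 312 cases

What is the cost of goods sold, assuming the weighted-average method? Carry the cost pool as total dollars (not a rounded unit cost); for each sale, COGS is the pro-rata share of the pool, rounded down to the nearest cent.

COGS = $10,524.77

After Dec 1: 144 on hand, pool $1,684.80 (≈ $11.7000 each)
After Dec 2: 321 on hand, pool $3,561.00 (≈ $11.0935 each)
Dec 4, sell 250: 250/321 × $3,561.00 → $2,773.36
After Dec 5: 374 on hand, pool $3,620.69 (≈ $9.6810 each)
Dec 6, sell 255: 255/374 × $3,620.69 → $2,468.65
After Dec 7: 292 on hand, pool $2,925.29 (≈ $10.0181 each)
After Dec 8: 338 on hand, pool $3,417.49 (≈ $10.1109 each)
Dec 9, sell 281: 281/338 × $3,417.49 → $2,841.16
After Dec 10: 457 on hand, pool $3,576.33 (≈ $7.8257 each)
Dec 11, sell 312: 312/457 × $3,576.33 → $2,441.60
Total COGS = $2,773.36 + $2,468.65 + $2,841.16 + $2,441.60 = $10,524.77
Ending inventory (cost pool remaining) = $1,134.73
Check: goods available $11,659.50 = COGS $10,524.77 + ending $1,134.73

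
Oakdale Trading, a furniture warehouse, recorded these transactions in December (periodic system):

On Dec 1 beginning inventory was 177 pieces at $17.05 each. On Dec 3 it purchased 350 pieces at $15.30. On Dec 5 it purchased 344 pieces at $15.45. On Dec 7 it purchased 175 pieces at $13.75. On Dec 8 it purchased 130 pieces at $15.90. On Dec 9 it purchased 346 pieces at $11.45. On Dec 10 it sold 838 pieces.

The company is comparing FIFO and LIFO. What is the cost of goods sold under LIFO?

FIFO COGS: 177 @ $17.05 + 350 @ $15.30 + 311 @ $15.45 = $13,177.80
LIFO COGS: 346 @ $11.45 + 130 @ $15.90 + 175 @ $13.75 + 187 @ $15.45 = $11,324.10

COGS = $11,324.10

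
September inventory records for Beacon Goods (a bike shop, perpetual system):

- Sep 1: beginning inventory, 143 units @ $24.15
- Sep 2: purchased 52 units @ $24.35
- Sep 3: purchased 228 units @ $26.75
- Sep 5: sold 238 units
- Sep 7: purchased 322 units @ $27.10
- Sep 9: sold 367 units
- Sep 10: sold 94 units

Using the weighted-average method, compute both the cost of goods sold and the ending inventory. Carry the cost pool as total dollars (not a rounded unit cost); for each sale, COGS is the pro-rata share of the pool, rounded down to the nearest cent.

COGS = $18,323.82; ending inventory = $1,221.03

After Sep 1: 143 on hand, pool $3,453.45 (≈ $24.1500 each)
After Sep 2: 195 on hand, pool $4,719.65 (≈ $24.2033 each)
After Sep 3: 423 on hand, pool $10,818.65 (≈ $25.5760 each)
Sep 5, sell 238: 238/423 × $10,818.65 → $6,087.08
After Sep 7: 507 on hand, pool $13,457.77 (≈ $26.5439 each)
Sep 9, sell 367: 367/507 × $13,457.77 → $9,741.62
Sep 10, sell 94: 94/140 × $3,716.15 → $2,495.12
Total COGS = $6,087.08 + $9,741.62 + $2,495.12 = $18,323.82
Ending inventory (cost pool remaining) = $1,221.03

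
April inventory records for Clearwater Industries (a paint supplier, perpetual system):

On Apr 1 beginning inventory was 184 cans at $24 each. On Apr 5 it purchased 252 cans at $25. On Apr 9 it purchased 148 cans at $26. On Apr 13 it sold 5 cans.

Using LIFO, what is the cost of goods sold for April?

COGS = $130

Apr 13, 5 sold [LIFO — newest first]: 5 @ $26 = $130
Ending inventory: 184 @ $24 + 252 @ $25 + 143 @ $26 = $14,434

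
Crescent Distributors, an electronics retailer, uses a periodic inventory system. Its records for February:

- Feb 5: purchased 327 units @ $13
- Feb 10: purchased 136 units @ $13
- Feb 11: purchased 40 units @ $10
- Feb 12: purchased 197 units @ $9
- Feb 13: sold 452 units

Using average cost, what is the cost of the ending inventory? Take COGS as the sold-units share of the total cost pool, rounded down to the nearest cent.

Feb 13, sell 452: 452/700 × $8,192.00 → $5,289.69
Ending inventory (cost pool remaining) = $2,902.31
Check: goods available $8,192.00 = COGS $5,289.69 + ending $2,902.31

Ending inventory = $2,902.31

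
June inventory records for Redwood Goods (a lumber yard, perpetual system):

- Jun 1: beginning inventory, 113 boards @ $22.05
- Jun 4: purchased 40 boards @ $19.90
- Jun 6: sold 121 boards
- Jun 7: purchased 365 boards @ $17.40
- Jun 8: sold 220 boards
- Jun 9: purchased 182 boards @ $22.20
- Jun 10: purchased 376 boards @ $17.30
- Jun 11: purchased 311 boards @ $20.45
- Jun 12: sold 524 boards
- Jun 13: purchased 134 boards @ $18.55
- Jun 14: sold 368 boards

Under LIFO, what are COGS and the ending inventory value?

Jun 6, 121 sold [LIFO — newest first]: 40 @ $19.90 + 81 @ $22.05 = $2,582.05
Jun 8, 220 sold [LIFO — newest first]: 220 @ $17.40 = $3,828.00
Jun 12, 524 sold [LIFO — newest first]: 311 @ $20.45 + 213 @ $17.30 = $10,044.85
Jun 14, 368 sold [LIFO — newest first]: 134 @ $18.55 + 163 @ $17.30 + 71 @ $22.20 = $6,881.80
Total COGS = $2,582.05 + $3,828.00 + $10,044.85 + $6,881.80 = $23,336.70
Ending inventory: 32 @ $22.05 + 145 @ $17.40 + 111 @ $22.20 = $5,692.80

COGS = $23,336.70; ending inventory = $5,692.80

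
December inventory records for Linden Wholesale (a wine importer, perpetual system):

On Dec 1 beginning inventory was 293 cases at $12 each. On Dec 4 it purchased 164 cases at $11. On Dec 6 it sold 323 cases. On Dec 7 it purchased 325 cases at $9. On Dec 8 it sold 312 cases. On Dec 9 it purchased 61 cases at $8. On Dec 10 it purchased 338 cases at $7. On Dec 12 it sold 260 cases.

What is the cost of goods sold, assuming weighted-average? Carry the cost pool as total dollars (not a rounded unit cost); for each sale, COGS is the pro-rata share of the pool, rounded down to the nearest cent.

COGS = $8,851.67

After Dec 1: 293 on hand, pool $3,516.00 (≈ $12.0000 each)
After Dec 4: 457 on hand, pool $5,320.00 (≈ $11.6411 each)
Dec 6, sell 323: 323/457 × $5,320.00 → $3,760.08
After Dec 7: 459 on hand, pool $4,484.92 (≈ $9.7711 each)
Dec 8, sell 312: 312/459 × $4,484.92 → $3,048.57
After Dec 9: 208 on hand, pool $1,924.35 (≈ $9.2517 each)
After Dec 10: 546 on hand, pool $4,290.35 (≈ $7.8578 each)
Dec 12, sell 260: 260/546 × $4,290.35 → $2,043.02
Total COGS = $3,760.08 + $3,048.57 + $2,043.02 = $8,851.67
Ending inventory (cost pool remaining) = $2,247.33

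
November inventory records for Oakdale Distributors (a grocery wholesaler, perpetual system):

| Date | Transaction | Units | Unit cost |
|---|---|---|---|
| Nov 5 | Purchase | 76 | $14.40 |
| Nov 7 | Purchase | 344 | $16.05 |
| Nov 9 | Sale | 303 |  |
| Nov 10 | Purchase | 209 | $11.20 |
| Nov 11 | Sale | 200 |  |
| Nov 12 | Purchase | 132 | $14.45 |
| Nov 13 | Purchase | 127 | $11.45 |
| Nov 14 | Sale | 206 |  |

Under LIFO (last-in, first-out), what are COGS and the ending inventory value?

COGS = $9,698.85; ending inventory = $2,619.10

Nov 9, 303 sold [LIFO — newest first]: 303 @ $16.05 = $4,863.15
Nov 11, 200 sold [LIFO — newest first]: 200 @ $11.20 = $2,240.00
Nov 14, 206 sold [LIFO — newest first]: 127 @ $11.45 + 79 @ $14.45 = $2,595.70
Total COGS = $4,863.15 + $2,240.00 + $2,595.70 = $9,698.85
Ending inventory: 76 @ $14.40 + 41 @ $16.05 + 9 @ $11.20 + 53 @ $14.45 = $2,619.10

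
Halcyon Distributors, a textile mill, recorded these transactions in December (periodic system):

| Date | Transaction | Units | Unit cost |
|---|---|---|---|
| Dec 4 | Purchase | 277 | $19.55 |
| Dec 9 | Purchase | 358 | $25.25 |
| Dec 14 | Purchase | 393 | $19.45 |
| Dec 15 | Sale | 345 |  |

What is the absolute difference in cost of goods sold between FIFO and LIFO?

$422.10

FIFO COGS: 277 @ $19.55 + 68 @ $25.25 = $7,132.35
LIFO COGS: 345 @ $19.45 = $6,710.25
Difference = |$7,132.35 − $6,710.25| = $422.10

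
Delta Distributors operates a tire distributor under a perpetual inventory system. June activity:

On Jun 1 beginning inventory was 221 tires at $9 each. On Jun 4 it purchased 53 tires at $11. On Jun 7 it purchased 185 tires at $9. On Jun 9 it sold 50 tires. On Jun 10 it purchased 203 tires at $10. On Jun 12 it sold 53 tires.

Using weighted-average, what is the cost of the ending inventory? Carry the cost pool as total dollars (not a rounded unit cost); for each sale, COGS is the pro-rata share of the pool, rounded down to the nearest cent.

Ending inventory = $5,302.70

After Jun 1: 221 on hand, pool $1,989.00 (≈ $9.0000 each)
After Jun 4: 274 on hand, pool $2,572.00 (≈ $9.3869 each)
After Jun 7: 459 on hand, pool $4,237.00 (≈ $9.2309 each)
Jun 9, sell 50: 50/459 × $4,237.00 → $461.54
After Jun 10: 612 on hand, pool $5,805.46 (≈ $9.4860 each)
Jun 12, sell 53: 53/612 × $5,805.46 → $502.76
Total COGS = $461.54 + $502.76 = $964.30
Ending inventory (cost pool remaining) = $5,302.70
Check: goods available $6,267.00 = COGS $964.30 + ending $5,302.70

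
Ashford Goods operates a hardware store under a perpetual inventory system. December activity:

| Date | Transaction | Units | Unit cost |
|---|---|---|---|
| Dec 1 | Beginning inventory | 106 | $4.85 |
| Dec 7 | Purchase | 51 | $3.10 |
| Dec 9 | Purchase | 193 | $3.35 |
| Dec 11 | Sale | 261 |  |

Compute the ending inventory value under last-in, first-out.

Ending inventory = $431.65

Dec 11, 261 sold [LIFO — newest first]: 193 @ $3.35 + 51 @ $3.10 + 17 @ $4.85 = $887.10
Ending inventory: 89 @ $4.85 = $431.65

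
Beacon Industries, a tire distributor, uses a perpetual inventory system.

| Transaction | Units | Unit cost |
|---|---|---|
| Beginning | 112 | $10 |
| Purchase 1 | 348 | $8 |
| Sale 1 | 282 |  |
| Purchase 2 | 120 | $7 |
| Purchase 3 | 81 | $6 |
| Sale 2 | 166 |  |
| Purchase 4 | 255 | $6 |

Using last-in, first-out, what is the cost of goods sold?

Sale 1 (282) [LIFO — newest first]: 282 @ $8 = $2,256
Sale 2 (166) [LIFO — newest first]: 81 @ $6 + 85 @ $7 = $1,081
Total COGS = $2,256 + $1,081 = $3,337
Ending inventory: 112 @ $10 + 66 @ $8 + 35 @ $7 + 255 @ $6 = $3,423
Check: goods available $6,760 = COGS $3,337 + ending $3,423

COGS = $3,337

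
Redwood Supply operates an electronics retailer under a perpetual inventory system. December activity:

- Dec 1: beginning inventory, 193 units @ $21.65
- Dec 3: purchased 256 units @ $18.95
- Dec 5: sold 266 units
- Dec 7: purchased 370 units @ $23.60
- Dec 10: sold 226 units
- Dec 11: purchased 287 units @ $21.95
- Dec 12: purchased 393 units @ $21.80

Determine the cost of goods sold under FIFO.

COGS = $10,044.45

Dec 5, 266 sold [FIFO — oldest first]: 193 @ $21.65 + 73 @ $18.95 = $5,561.80
Dec 10, 226 sold [FIFO — oldest first]: 183 @ $18.95 + 43 @ $23.60 = $4,482.65
Total COGS = $5,561.80 + $4,482.65 = $10,044.45
Ending inventory: 327 @ $23.60 + 287 @ $21.95 + 393 @ $21.80 = $22,584.25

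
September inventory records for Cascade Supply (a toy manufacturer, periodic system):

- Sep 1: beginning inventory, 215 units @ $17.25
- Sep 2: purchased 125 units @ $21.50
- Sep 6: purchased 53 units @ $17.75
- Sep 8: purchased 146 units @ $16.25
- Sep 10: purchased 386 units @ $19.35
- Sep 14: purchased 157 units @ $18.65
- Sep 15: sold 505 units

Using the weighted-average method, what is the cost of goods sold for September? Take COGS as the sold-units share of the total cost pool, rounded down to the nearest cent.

Sep 15, sell 505: 505/1082 × $20,106.65 → $9,384.34
Ending inventory (cost pool remaining) = $10,722.31
Check: goods available $20,106.65 = COGS $9,384.34 + ending $10,722.31

COGS = $9,384.34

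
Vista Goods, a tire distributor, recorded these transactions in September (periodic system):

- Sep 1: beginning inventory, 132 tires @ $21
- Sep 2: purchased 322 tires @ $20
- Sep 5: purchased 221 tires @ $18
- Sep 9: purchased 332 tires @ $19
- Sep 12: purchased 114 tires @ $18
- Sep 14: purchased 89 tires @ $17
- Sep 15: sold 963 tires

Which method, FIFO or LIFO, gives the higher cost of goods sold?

FIFO

FIFO COGS: 132 @ $21 + 322 @ $20 + 221 @ $18 + 288 @ $19 = $18,662
LIFO COGS: 89 @ $17 + 114 @ $18 + 332 @ $19 + 221 @ $18 + 207 @ $20 = $17,991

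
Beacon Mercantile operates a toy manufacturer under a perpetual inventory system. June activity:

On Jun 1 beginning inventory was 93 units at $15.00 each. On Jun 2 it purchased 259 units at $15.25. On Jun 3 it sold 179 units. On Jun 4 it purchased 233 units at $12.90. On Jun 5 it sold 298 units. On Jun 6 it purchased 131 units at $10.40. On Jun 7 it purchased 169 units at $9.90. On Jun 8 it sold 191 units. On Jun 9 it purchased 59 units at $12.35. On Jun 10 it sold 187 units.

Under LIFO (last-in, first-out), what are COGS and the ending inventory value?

COGS = $10,779.60; ending inventory = $1,335.00

Jun 3, 179 sold [LIFO — newest first]: 179 @ $15.25 = $2,729.75
Jun 5, 298 sold [LIFO — newest first]: 233 @ $12.90 + 65 @ $15.25 = $3,996.95
Jun 8, 191 sold [LIFO — newest first]: 169 @ $9.90 + 22 @ $10.40 = $1,901.90
Jun 10, 187 sold [LIFO — newest first]: 59 @ $12.35 + 109 @ $10.40 + 15 @ $15.25 + 4 @ $15.00 = $2,151.00
Total COGS = $2,729.75 + $3,996.95 + $1,901.90 + $2,151.00 = $10,779.60
Ending inventory: 89 @ $15.00 = $1,335.00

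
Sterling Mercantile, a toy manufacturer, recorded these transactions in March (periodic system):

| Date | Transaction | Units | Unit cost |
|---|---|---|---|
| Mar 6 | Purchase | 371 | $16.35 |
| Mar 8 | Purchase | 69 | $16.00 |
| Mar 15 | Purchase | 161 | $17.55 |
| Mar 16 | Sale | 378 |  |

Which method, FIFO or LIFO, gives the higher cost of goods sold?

LIFO

FIFO COGS: 371 @ $16.35 + 7 @ $16.00 = $6,177.85
LIFO COGS: 161 @ $17.55 + 69 @ $16.00 + 148 @ $16.35 = $6,349.35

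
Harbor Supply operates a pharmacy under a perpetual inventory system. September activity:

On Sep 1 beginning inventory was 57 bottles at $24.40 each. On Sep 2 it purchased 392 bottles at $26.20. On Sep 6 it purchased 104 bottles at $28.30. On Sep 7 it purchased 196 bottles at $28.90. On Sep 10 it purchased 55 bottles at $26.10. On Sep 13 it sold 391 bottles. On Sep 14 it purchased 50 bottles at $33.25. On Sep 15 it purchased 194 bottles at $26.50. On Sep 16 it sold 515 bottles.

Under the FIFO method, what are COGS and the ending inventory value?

Sep 13, 391 sold [FIFO — oldest first]: 57 @ $24.40 + 334 @ $26.20 = $10,141.60
Sep 16, 515 sold [FIFO — oldest first]: 58 @ $26.20 + 104 @ $28.30 + 196 @ $28.90 + 55 @ $26.10 + 50 @ $33.25 + 52 @ $26.50 = $14,603.20
Total COGS = $10,141.60 + $14,603.20 = $24,744.80
Ending inventory: 142 @ $26.50 = $3,763.00
Check: goods available $28,507.80 = COGS $24,744.80 + ending $3,763.00

COGS = $24,744.80; ending inventory = $3,763.00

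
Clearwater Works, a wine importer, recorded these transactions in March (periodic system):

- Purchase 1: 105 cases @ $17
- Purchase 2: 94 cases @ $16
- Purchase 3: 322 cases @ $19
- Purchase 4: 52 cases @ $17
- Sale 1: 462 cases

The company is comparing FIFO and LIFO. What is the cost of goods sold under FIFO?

COGS = $8,286

FIFO COGS: 105 @ $17 + 94 @ $16 + 263 @ $19 = $8,286
LIFO COGS: 52 @ $17 + 322 @ $19 + 88 @ $16 = $8,410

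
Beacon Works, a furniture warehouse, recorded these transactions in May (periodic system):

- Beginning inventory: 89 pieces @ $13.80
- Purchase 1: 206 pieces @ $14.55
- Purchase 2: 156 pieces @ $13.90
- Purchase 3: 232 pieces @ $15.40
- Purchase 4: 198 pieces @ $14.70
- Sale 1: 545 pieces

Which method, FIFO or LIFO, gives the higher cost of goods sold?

LIFO

FIFO COGS: 89 @ $13.80 + 206 @ $14.55 + 156 @ $13.90 + 94 @ $15.40 = $7,841.50
LIFO COGS: 198 @ $14.70 + 232 @ $15.40 + 115 @ $13.90 = $8,081.90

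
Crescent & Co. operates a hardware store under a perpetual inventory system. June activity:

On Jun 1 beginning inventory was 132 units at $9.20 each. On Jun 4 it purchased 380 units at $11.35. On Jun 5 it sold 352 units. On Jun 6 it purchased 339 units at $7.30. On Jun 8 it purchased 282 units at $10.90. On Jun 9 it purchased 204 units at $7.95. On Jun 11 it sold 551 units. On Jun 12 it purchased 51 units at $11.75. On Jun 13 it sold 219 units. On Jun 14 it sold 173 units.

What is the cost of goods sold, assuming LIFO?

COGS = $12,441.35

Jun 5, 352 sold [LIFO — newest first]: 352 @ $11.35 = $3,995.20
Jun 11, 551 sold [LIFO — newest first]: 204 @ $7.95 + 282 @ $10.90 + 65 @ $7.30 = $5,170.10
Jun 13, 219 sold [LIFO — newest first]: 51 @ $11.75 + 168 @ $7.30 = $1,825.65
Jun 14, 173 sold [LIFO — newest first]: 106 @ $7.30 + 28 @ $11.35 + 39 @ $9.20 = $1,450.40
Total COGS = $3,995.20 + $5,170.10 + $1,825.65 + $1,450.40 = $12,441.35
Ending inventory: 93 @ $9.20 = $855.60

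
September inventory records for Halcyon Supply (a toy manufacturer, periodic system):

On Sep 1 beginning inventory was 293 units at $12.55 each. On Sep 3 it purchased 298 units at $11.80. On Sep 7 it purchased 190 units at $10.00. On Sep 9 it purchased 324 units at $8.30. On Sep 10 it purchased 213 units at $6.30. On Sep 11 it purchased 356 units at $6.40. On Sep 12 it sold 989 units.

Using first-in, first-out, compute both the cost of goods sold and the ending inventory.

COGS = $10,819.95; ending inventory = $4,583.10

Sep 12, 989 sold [FIFO — oldest first]: 293 @ $12.55 + 298 @ $11.80 + 190 @ $10.00 + 208 @ $8.30 = $10,819.95
Ending inventory: 116 @ $8.30 + 213 @ $6.30 + 356 @ $6.40 = $4,583.10
Check: goods available $15,403.05 = COGS $10,819.95 + ending $4,583.10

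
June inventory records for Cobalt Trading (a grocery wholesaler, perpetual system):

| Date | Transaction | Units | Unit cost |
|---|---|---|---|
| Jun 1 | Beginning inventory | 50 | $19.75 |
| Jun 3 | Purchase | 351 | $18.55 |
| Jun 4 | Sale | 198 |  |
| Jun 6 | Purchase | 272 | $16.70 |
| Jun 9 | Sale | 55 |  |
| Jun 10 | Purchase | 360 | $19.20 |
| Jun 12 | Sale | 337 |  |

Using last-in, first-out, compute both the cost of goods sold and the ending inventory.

COGS = $11,061.80; ending inventory = $7,891.15

Jun 4, 198 sold [LIFO — newest first]: 198 @ $18.55 = $3,672.90
Jun 9, 55 sold [LIFO — newest first]: 55 @ $16.70 = $918.50
Jun 12, 337 sold [LIFO — newest first]: 337 @ $19.20 = $6,470.40
Total COGS = $3,672.90 + $918.50 + $6,470.40 = $11,061.80
Ending inventory: 50 @ $19.75 + 153 @ $18.55 + 217 @ $16.70 + 23 @ $19.20 = $7,891.15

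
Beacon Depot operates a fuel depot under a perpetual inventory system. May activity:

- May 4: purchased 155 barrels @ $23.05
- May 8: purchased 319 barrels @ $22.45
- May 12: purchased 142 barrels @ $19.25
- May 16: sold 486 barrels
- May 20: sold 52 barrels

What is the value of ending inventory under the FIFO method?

May 16, 486 sold [FIFO — oldest first]: 155 @ $23.05 + 319 @ $22.45 + 12 @ $19.25 = $10,965.30
May 20, 52 sold [FIFO — oldest first]: 52 @ $19.25 = $1,001.00
Total COGS = $10,965.30 + $1,001.00 = $11,966.30
Ending inventory: 78 @ $19.25 = $1,501.50

Ending inventory = $1,501.50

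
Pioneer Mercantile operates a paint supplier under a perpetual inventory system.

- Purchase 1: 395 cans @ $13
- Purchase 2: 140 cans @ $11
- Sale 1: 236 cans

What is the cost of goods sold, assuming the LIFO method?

Sale 1 (236) [LIFO — newest first]: 140 @ $11 + 96 @ $13 = $2,788
Ending inventory: 299 @ $13 = $3,887

COGS = $2,788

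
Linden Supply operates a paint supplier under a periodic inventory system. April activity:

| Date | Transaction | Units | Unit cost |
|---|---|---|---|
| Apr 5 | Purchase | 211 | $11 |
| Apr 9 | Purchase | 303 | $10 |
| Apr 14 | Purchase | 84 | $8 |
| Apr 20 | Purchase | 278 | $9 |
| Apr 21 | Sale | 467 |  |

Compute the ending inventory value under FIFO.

Apr 21, 467 sold [FIFO — oldest first]: 211 @ $11 + 256 @ $10 = $4,881
Ending inventory: 47 @ $10 + 84 @ $8 + 278 @ $9 = $3,644
Check: goods available $8,525 = COGS $4,881 + ending $3,644

Ending inventory = $3,644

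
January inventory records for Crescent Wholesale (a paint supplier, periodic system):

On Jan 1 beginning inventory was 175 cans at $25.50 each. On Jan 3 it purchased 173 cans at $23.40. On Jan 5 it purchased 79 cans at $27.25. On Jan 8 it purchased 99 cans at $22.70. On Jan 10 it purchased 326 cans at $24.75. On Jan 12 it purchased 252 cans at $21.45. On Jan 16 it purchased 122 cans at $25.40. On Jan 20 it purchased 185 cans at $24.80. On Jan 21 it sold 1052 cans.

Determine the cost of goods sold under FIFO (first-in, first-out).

COGS = $25,269.25

Jan 21, 1052 sold [FIFO — oldest first]: 175 @ $25.50 + 173 @ $23.40 + 79 @ $27.25 + 99 @ $22.70 + 326 @ $24.75 + 200 @ $21.45 = $25,269.25
Ending inventory: 52 @ $21.45 + 122 @ $25.40 + 185 @ $24.80 = $8,802.20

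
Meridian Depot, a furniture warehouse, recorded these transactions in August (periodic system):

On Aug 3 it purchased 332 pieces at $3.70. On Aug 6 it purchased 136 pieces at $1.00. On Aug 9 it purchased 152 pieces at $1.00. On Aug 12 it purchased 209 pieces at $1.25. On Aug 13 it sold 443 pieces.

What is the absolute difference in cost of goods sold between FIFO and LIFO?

$844.15

FIFO COGS: 332 @ $3.70 + 111 @ $1.00 = $1,339.40
LIFO COGS: 209 @ $1.25 + 152 @ $1.00 + 82 @ $1.00 = $495.25
Difference = |$1,339.40 − $495.25| = $844.15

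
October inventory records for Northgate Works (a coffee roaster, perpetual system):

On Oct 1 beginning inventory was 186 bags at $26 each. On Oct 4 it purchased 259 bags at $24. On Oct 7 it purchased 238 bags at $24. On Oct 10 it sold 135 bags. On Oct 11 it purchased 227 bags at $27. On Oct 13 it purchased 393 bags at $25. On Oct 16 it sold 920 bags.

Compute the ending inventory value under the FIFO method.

Oct 10, 135 sold [FIFO — oldest first]: 135 @ $26 = $3,510
Oct 16, 920 sold [FIFO — oldest first]: 51 @ $26 + 259 @ $24 + 238 @ $24 + 227 @ $27 + 145 @ $25 = $23,008
Total COGS = $3,510 + $23,008 = $26,518
Ending inventory: 248 @ $25 = $6,200
Check: goods available $32,718 = COGS $26,518 + ending $6,200

Ending inventory = $6,200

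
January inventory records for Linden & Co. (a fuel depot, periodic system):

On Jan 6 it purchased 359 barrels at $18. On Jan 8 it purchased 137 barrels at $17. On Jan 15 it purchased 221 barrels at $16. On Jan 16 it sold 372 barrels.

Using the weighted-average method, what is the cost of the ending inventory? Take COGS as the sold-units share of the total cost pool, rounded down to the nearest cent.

Ending inventory = $5,931.41

Jan 16, sell 372: 372/717 × $12,327.00 → $6,395.59
Ending inventory (cost pool remaining) = $5,931.41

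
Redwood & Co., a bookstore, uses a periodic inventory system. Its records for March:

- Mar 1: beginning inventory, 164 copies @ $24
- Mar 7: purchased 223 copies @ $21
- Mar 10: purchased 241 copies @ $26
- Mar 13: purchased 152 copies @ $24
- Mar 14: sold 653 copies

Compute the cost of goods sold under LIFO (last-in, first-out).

Mar 14, 653 sold [LIFO — newest first]: 152 @ $24 + 241 @ $26 + 223 @ $21 + 37 @ $24 = $15,485
Ending inventory: 127 @ $24 = $3,048
Check: goods available $18,533 = COGS $15,485 + ending $3,048

COGS = $15,485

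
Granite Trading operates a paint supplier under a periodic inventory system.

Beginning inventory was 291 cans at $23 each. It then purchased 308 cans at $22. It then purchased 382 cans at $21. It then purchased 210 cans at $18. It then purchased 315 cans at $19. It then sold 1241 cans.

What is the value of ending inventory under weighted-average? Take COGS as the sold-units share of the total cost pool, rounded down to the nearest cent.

Ending inventory = $5,499.90

Sale 1, sell 1241: 1241/1506 × $31,256.00 → $25,756.10
Ending inventory (cost pool remaining) = $5,499.90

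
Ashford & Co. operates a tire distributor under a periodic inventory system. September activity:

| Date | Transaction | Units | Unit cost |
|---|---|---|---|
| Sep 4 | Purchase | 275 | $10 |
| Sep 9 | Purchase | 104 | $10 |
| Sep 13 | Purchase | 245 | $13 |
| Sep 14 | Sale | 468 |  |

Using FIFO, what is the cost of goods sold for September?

COGS = $4,947

Sep 14, 468 sold [FIFO — oldest first]: 275 @ $10 + 104 @ $10 + 89 @ $13 = $4,947
Ending inventory: 156 @ $13 = $2,028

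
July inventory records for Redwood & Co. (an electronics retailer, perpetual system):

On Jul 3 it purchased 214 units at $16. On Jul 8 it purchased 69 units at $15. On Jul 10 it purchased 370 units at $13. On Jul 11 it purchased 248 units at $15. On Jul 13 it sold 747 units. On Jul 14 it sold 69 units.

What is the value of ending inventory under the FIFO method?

Jul 13, 747 sold [FIFO — oldest first]: 214 @ $16 + 69 @ $15 + 370 @ $13 + 94 @ $15 = $10,679
Jul 14, 69 sold [FIFO — oldest first]: 69 @ $15 = $1,035
Total COGS = $10,679 + $1,035 = $11,714
Ending inventory: 85 @ $15 = $1,275
Check: goods available $12,989 = COGS $11,714 + ending $1,275

Ending inventory = $1,275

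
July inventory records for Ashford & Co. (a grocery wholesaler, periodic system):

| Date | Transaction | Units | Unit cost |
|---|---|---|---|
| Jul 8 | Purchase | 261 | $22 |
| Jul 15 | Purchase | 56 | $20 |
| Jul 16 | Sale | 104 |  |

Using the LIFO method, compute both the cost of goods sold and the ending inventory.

Jul 16, 104 sold [LIFO — newest first]: 56 @ $20 + 48 @ $22 = $2,176
Ending inventory: 213 @ $22 = $4,686

COGS = $2,176; ending inventory = $4,686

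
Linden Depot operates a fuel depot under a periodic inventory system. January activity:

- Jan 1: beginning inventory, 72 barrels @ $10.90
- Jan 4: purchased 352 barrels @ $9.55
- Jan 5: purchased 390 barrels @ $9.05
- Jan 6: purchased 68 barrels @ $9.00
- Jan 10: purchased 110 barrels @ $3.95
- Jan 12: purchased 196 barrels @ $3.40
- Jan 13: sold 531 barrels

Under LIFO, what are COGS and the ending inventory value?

Jan 13, 531 sold [LIFO — newest first]: 196 @ $3.40 + 110 @ $3.95 + 68 @ $9.00 + 157 @ $9.05 = $3,133.75
Ending inventory: 72 @ $10.90 + 352 @ $9.55 + 233 @ $9.05 = $6,255.05

COGS = $3,133.75; ending inventory = $6,255.05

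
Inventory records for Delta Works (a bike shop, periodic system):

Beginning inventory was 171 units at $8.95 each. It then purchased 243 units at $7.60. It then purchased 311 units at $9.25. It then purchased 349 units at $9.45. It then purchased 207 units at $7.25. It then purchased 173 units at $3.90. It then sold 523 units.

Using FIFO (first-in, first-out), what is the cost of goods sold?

Sale 1 (523) [FIFO — oldest first]: 171 @ $8.95 + 243 @ $7.60 + 109 @ $9.25 = $4,385.50
Ending inventory: 202 @ $9.25 + 349 @ $9.45 + 207 @ $7.25 + 173 @ $3.90 = $7,342.00
Check: goods available $11,727.50 = COGS $4,385.50 + ending $7,342.00

COGS = $4,385.50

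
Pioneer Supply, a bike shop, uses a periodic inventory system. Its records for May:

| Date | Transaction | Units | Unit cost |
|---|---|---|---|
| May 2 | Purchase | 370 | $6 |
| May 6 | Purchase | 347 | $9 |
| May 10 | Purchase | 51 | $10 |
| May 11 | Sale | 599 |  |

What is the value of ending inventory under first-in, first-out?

May 11, 599 sold [FIFO — oldest first]: 370 @ $6 + 229 @ $9 = $4,281
Ending inventory: 118 @ $9 + 51 @ $10 = $1,572
Check: goods available $5,853 = COGS $4,281 + ending $1,572

Ending inventory = $1,572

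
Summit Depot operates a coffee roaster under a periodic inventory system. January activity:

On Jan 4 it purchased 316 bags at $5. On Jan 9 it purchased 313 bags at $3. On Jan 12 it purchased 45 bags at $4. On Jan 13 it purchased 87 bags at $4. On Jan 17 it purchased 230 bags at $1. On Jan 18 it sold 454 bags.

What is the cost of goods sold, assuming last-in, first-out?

COGS = $1,034

Jan 18, 454 sold [LIFO — newest first]: 230 @ $1 + 87 @ $4 + 45 @ $4 + 92 @ $3 = $1,034
Ending inventory: 316 @ $5 + 221 @ $3 = $2,243
Check: goods available $3,277 = COGS $1,034 + ending $2,243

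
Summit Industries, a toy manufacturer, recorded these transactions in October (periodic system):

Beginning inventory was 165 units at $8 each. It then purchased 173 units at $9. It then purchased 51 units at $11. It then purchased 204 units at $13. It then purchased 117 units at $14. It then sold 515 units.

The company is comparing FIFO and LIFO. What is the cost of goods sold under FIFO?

FIFO COGS: 165 @ $8 + 173 @ $9 + 51 @ $11 + 126 @ $13 = $5,076
LIFO COGS: 117 @ $14 + 204 @ $13 + 51 @ $11 + 143 @ $9 = $6,138

COGS = $5,076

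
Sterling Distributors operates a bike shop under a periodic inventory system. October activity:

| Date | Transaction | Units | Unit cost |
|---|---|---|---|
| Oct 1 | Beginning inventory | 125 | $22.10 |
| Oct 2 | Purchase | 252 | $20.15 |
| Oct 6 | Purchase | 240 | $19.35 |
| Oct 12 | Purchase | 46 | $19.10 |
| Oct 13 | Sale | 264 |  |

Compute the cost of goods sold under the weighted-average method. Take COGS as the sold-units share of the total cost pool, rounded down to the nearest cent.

Oct 13, sell 264: 264/663 × $13,362.90 → $5,320.97
Ending inventory (cost pool remaining) = $8,041.93

COGS = $5,320.97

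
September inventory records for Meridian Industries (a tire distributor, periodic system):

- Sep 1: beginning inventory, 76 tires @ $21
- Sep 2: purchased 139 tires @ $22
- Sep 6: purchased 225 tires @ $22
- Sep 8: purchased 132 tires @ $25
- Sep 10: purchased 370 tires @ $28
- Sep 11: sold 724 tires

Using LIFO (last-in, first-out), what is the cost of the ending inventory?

Sep 11, 724 sold [LIFO — newest first]: 370 @ $28 + 132 @ $25 + 222 @ $22 = $18,544
Ending inventory: 76 @ $21 + 139 @ $22 + 3 @ $22 = $4,720

Ending inventory = $4,720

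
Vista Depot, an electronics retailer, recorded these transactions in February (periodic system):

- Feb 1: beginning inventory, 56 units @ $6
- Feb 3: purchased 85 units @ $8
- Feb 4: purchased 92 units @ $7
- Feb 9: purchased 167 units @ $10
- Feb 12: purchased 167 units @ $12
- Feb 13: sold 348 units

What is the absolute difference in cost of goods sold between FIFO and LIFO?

$962

FIFO COGS: 56 @ $6 + 85 @ $8 + 92 @ $7 + 115 @ $10 = $2,810
LIFO COGS: 167 @ $12 + 167 @ $10 + 14 @ $7 = $3,772
Difference = |$2,810 − $3,772| = $962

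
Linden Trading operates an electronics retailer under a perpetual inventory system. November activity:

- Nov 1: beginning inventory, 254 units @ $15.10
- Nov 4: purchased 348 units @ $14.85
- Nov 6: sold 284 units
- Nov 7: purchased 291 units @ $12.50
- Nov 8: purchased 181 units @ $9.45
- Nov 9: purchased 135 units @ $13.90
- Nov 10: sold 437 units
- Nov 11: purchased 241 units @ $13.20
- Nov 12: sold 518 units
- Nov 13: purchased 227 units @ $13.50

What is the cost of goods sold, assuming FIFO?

COGS = $16,623.65

Nov 6, 284 sold [FIFO — oldest first]: 254 @ $15.10 + 30 @ $14.85 = $4,280.90
Nov 10, 437 sold [FIFO — oldest first]: 318 @ $14.85 + 119 @ $12.50 = $6,209.80
Nov 12, 518 sold [FIFO — oldest first]: 172 @ $12.50 + 181 @ $9.45 + 135 @ $13.90 + 30 @ $13.20 = $6,132.95
Total COGS = $4,280.90 + $6,209.80 + $6,132.95 = $16,623.65
Ending inventory: 211 @ $13.20 + 227 @ $13.50 = $5,849.70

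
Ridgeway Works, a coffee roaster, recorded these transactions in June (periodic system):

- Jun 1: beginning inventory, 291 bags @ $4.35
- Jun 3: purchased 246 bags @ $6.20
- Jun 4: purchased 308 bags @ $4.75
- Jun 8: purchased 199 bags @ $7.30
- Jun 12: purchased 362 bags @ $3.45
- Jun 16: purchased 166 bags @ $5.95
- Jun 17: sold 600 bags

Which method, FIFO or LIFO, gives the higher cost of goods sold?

FIFO COGS: 291 @ $4.35 + 246 @ $6.20 + 63 @ $4.75 = $3,090.30
LIFO COGS: 166 @ $5.95 + 362 @ $3.45 + 72 @ $7.30 = $2,762.20

FIFO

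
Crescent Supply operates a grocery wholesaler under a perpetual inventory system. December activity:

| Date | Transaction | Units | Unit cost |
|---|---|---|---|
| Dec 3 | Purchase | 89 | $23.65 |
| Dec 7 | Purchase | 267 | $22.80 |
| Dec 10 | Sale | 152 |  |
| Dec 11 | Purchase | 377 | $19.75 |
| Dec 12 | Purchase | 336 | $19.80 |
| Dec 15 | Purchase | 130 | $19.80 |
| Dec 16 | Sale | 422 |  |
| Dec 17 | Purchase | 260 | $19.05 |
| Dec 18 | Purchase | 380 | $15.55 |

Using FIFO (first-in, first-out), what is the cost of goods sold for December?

Dec 10, 152 sold [FIFO — oldest first]: 89 @ $23.65 + 63 @ $22.80 = $3,541.25
Dec 16, 422 sold [FIFO — oldest first]: 204 @ $22.80 + 218 @ $19.75 = $8,956.70
Total COGS = $3,541.25 + $8,956.70 = $12,497.95
Ending inventory: 159 @ $19.75 + 336 @ $19.80 + 130 @ $19.80 + 260 @ $19.05 + 380 @ $15.55 = $23,229.05
Check: goods available $35,727.00 = COGS $12,497.95 + ending $23,229.05

COGS = $12,497.95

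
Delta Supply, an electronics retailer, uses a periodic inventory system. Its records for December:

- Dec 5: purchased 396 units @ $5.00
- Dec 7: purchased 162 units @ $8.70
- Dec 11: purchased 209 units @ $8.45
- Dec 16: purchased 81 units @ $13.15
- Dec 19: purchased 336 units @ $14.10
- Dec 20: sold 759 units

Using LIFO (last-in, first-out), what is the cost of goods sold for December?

Dec 20, 759 sold [LIFO — newest first]: 336 @ $14.10 + 81 @ $13.15 + 209 @ $8.45 + 133 @ $8.70 = $8,725.90
Ending inventory: 396 @ $5.00 + 29 @ $8.70 = $2,232.30

COGS = $8,725.90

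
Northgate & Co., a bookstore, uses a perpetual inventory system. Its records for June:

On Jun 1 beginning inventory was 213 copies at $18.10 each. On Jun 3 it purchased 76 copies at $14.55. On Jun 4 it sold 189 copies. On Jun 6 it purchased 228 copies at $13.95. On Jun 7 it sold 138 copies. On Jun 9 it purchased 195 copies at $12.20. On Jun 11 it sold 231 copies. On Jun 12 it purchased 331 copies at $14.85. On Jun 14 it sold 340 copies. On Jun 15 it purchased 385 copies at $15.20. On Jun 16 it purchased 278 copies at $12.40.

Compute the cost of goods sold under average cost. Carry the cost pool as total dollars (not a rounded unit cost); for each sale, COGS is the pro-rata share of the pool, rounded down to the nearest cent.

After Jun 1: 213 on hand, pool $3,855.30 (≈ $18.1000 each)
After Jun 3: 289 on hand, pool $4,961.10 (≈ $17.1664 each)
Jun 4, sell 189: 189/289 × $4,961.10 → $3,244.45
After Jun 6: 328 on hand, pool $4,897.25 (≈ $14.9306 each)
Jun 7, sell 138: 138/328 × $4,897.25 → $2,060.42
After Jun 9: 385 on hand, pool $5,215.83 (≈ $13.5476 each)
Jun 11, sell 231: 231/385 × $5,215.83 → $3,129.49
After Jun 12: 485 on hand, pool $7,001.69 (≈ $14.4365 each)
Jun 14, sell 340: 340/485 × $7,001.69 → $4,908.40
After Jun 15: 530 on hand, pool $7,945.29 (≈ $14.9911 each)
After Jun 16: 808 on hand, pool $11,392.49 (≈ $14.0996 each)
Total COGS = $3,244.45 + $2,060.42 + $3,129.49 + $4,908.40 = $13,342.76
Ending inventory (cost pool remaining) = $11,392.49

COGS = $13,342.76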